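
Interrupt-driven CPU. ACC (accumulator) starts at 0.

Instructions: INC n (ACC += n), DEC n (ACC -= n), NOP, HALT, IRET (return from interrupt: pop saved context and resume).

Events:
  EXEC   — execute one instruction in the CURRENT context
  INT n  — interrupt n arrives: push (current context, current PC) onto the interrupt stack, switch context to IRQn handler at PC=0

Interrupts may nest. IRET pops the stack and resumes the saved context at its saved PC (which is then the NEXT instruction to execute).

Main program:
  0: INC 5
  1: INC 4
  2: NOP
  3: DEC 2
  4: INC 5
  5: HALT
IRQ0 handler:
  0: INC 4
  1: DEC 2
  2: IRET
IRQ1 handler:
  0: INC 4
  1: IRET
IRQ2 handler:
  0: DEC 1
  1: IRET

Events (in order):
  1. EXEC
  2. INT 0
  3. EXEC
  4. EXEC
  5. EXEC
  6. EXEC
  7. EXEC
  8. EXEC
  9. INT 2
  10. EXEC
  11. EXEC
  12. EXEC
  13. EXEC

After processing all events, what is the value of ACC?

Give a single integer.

Event 1 (EXEC): [MAIN] PC=0: INC 5 -> ACC=5
Event 2 (INT 0): INT 0 arrives: push (MAIN, PC=1), enter IRQ0 at PC=0 (depth now 1)
Event 3 (EXEC): [IRQ0] PC=0: INC 4 -> ACC=9
Event 4 (EXEC): [IRQ0] PC=1: DEC 2 -> ACC=7
Event 5 (EXEC): [IRQ0] PC=2: IRET -> resume MAIN at PC=1 (depth now 0)
Event 6 (EXEC): [MAIN] PC=1: INC 4 -> ACC=11
Event 7 (EXEC): [MAIN] PC=2: NOP
Event 8 (EXEC): [MAIN] PC=3: DEC 2 -> ACC=9
Event 9 (INT 2): INT 2 arrives: push (MAIN, PC=4), enter IRQ2 at PC=0 (depth now 1)
Event 10 (EXEC): [IRQ2] PC=0: DEC 1 -> ACC=8
Event 11 (EXEC): [IRQ2] PC=1: IRET -> resume MAIN at PC=4 (depth now 0)
Event 12 (EXEC): [MAIN] PC=4: INC 5 -> ACC=13
Event 13 (EXEC): [MAIN] PC=5: HALT

Answer: 13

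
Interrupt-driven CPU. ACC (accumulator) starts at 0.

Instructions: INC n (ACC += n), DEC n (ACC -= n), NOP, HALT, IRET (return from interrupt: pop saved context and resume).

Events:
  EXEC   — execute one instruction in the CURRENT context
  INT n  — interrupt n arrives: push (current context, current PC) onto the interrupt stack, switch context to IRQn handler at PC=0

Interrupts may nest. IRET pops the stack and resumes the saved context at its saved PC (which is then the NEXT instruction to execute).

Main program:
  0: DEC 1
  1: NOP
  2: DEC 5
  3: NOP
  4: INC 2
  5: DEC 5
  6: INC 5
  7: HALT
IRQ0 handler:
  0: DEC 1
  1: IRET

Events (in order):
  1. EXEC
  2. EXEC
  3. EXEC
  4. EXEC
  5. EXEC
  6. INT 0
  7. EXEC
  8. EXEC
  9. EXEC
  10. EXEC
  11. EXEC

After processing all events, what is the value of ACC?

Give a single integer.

Answer: -5

Derivation:
Event 1 (EXEC): [MAIN] PC=0: DEC 1 -> ACC=-1
Event 2 (EXEC): [MAIN] PC=1: NOP
Event 3 (EXEC): [MAIN] PC=2: DEC 5 -> ACC=-6
Event 4 (EXEC): [MAIN] PC=3: NOP
Event 5 (EXEC): [MAIN] PC=4: INC 2 -> ACC=-4
Event 6 (INT 0): INT 0 arrives: push (MAIN, PC=5), enter IRQ0 at PC=0 (depth now 1)
Event 7 (EXEC): [IRQ0] PC=0: DEC 1 -> ACC=-5
Event 8 (EXEC): [IRQ0] PC=1: IRET -> resume MAIN at PC=5 (depth now 0)
Event 9 (EXEC): [MAIN] PC=5: DEC 5 -> ACC=-10
Event 10 (EXEC): [MAIN] PC=6: INC 5 -> ACC=-5
Event 11 (EXEC): [MAIN] PC=7: HALT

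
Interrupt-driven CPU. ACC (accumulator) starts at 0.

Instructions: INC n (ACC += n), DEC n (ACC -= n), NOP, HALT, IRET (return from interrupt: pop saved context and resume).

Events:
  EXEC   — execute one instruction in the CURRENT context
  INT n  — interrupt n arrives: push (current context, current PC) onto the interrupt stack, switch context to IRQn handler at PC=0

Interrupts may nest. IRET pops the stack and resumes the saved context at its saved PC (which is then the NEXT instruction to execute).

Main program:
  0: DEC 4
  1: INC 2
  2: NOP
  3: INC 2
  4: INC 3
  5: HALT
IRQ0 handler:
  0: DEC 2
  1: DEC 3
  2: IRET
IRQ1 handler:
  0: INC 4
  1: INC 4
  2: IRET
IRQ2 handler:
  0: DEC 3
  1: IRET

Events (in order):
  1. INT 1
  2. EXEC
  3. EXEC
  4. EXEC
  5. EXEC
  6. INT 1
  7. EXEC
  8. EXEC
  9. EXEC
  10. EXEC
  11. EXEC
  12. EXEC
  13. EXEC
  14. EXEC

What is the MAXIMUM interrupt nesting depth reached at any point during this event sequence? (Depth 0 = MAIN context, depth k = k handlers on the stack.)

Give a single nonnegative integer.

Answer: 1

Derivation:
Event 1 (INT 1): INT 1 arrives: push (MAIN, PC=0), enter IRQ1 at PC=0 (depth now 1) [depth=1]
Event 2 (EXEC): [IRQ1] PC=0: INC 4 -> ACC=4 [depth=1]
Event 3 (EXEC): [IRQ1] PC=1: INC 4 -> ACC=8 [depth=1]
Event 4 (EXEC): [IRQ1] PC=2: IRET -> resume MAIN at PC=0 (depth now 0) [depth=0]
Event 5 (EXEC): [MAIN] PC=0: DEC 4 -> ACC=4 [depth=0]
Event 6 (INT 1): INT 1 arrives: push (MAIN, PC=1), enter IRQ1 at PC=0 (depth now 1) [depth=1]
Event 7 (EXEC): [IRQ1] PC=0: INC 4 -> ACC=8 [depth=1]
Event 8 (EXEC): [IRQ1] PC=1: INC 4 -> ACC=12 [depth=1]
Event 9 (EXEC): [IRQ1] PC=2: IRET -> resume MAIN at PC=1 (depth now 0) [depth=0]
Event 10 (EXEC): [MAIN] PC=1: INC 2 -> ACC=14 [depth=0]
Event 11 (EXEC): [MAIN] PC=2: NOP [depth=0]
Event 12 (EXEC): [MAIN] PC=3: INC 2 -> ACC=16 [depth=0]
Event 13 (EXEC): [MAIN] PC=4: INC 3 -> ACC=19 [depth=0]
Event 14 (EXEC): [MAIN] PC=5: HALT [depth=0]
Max depth observed: 1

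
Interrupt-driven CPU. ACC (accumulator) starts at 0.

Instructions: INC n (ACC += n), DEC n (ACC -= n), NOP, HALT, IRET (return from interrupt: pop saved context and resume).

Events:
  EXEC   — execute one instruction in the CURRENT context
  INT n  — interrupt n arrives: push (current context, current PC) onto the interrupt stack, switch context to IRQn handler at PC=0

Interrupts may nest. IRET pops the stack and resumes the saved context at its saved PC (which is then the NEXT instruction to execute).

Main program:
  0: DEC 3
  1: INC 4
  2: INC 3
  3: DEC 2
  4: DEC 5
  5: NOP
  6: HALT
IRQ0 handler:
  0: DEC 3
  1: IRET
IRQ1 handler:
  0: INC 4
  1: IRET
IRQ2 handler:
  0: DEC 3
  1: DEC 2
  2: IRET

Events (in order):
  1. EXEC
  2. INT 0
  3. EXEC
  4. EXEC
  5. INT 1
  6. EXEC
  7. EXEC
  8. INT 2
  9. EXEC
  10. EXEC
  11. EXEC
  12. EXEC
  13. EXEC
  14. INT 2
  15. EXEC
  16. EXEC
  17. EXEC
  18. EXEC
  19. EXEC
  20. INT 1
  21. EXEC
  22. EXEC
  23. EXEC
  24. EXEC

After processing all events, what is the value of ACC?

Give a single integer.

Event 1 (EXEC): [MAIN] PC=0: DEC 3 -> ACC=-3
Event 2 (INT 0): INT 0 arrives: push (MAIN, PC=1), enter IRQ0 at PC=0 (depth now 1)
Event 3 (EXEC): [IRQ0] PC=0: DEC 3 -> ACC=-6
Event 4 (EXEC): [IRQ0] PC=1: IRET -> resume MAIN at PC=1 (depth now 0)
Event 5 (INT 1): INT 1 arrives: push (MAIN, PC=1), enter IRQ1 at PC=0 (depth now 1)
Event 6 (EXEC): [IRQ1] PC=0: INC 4 -> ACC=-2
Event 7 (EXEC): [IRQ1] PC=1: IRET -> resume MAIN at PC=1 (depth now 0)
Event 8 (INT 2): INT 2 arrives: push (MAIN, PC=1), enter IRQ2 at PC=0 (depth now 1)
Event 9 (EXEC): [IRQ2] PC=0: DEC 3 -> ACC=-5
Event 10 (EXEC): [IRQ2] PC=1: DEC 2 -> ACC=-7
Event 11 (EXEC): [IRQ2] PC=2: IRET -> resume MAIN at PC=1 (depth now 0)
Event 12 (EXEC): [MAIN] PC=1: INC 4 -> ACC=-3
Event 13 (EXEC): [MAIN] PC=2: INC 3 -> ACC=0
Event 14 (INT 2): INT 2 arrives: push (MAIN, PC=3), enter IRQ2 at PC=0 (depth now 1)
Event 15 (EXEC): [IRQ2] PC=0: DEC 3 -> ACC=-3
Event 16 (EXEC): [IRQ2] PC=1: DEC 2 -> ACC=-5
Event 17 (EXEC): [IRQ2] PC=2: IRET -> resume MAIN at PC=3 (depth now 0)
Event 18 (EXEC): [MAIN] PC=3: DEC 2 -> ACC=-7
Event 19 (EXEC): [MAIN] PC=4: DEC 5 -> ACC=-12
Event 20 (INT 1): INT 1 arrives: push (MAIN, PC=5), enter IRQ1 at PC=0 (depth now 1)
Event 21 (EXEC): [IRQ1] PC=0: INC 4 -> ACC=-8
Event 22 (EXEC): [IRQ1] PC=1: IRET -> resume MAIN at PC=5 (depth now 0)
Event 23 (EXEC): [MAIN] PC=5: NOP
Event 24 (EXEC): [MAIN] PC=6: HALT

Answer: -8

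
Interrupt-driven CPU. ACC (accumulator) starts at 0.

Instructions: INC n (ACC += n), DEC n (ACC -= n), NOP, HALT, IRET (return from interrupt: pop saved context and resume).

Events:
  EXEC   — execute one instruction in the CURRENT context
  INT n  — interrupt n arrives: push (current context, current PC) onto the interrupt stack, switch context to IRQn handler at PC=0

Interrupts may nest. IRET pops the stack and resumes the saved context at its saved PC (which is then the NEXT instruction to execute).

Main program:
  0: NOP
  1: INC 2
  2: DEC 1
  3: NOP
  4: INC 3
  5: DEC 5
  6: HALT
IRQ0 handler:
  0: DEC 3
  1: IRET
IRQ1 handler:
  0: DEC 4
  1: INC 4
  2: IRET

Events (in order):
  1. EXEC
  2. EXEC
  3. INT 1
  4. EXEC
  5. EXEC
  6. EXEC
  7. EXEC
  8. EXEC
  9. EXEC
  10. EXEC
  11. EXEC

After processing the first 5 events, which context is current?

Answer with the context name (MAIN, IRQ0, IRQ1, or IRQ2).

Answer: IRQ1

Derivation:
Event 1 (EXEC): [MAIN] PC=0: NOP
Event 2 (EXEC): [MAIN] PC=1: INC 2 -> ACC=2
Event 3 (INT 1): INT 1 arrives: push (MAIN, PC=2), enter IRQ1 at PC=0 (depth now 1)
Event 4 (EXEC): [IRQ1] PC=0: DEC 4 -> ACC=-2
Event 5 (EXEC): [IRQ1] PC=1: INC 4 -> ACC=2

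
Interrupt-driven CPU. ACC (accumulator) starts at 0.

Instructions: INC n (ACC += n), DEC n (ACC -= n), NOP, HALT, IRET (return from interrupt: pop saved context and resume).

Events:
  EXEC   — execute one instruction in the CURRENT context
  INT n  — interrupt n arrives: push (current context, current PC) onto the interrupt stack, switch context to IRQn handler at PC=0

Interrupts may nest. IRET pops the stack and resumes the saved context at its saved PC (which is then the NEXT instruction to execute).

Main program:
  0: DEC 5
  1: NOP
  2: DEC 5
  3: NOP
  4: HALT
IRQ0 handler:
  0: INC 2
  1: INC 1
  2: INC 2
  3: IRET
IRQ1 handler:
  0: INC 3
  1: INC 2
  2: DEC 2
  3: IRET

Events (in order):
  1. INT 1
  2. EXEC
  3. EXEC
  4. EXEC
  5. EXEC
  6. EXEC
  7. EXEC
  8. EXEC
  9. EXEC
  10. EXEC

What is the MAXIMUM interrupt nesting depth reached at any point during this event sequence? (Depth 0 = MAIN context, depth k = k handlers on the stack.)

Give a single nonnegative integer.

Event 1 (INT 1): INT 1 arrives: push (MAIN, PC=0), enter IRQ1 at PC=0 (depth now 1) [depth=1]
Event 2 (EXEC): [IRQ1] PC=0: INC 3 -> ACC=3 [depth=1]
Event 3 (EXEC): [IRQ1] PC=1: INC 2 -> ACC=5 [depth=1]
Event 4 (EXEC): [IRQ1] PC=2: DEC 2 -> ACC=3 [depth=1]
Event 5 (EXEC): [IRQ1] PC=3: IRET -> resume MAIN at PC=0 (depth now 0) [depth=0]
Event 6 (EXEC): [MAIN] PC=0: DEC 5 -> ACC=-2 [depth=0]
Event 7 (EXEC): [MAIN] PC=1: NOP [depth=0]
Event 8 (EXEC): [MAIN] PC=2: DEC 5 -> ACC=-7 [depth=0]
Event 9 (EXEC): [MAIN] PC=3: NOP [depth=0]
Event 10 (EXEC): [MAIN] PC=4: HALT [depth=0]
Max depth observed: 1

Answer: 1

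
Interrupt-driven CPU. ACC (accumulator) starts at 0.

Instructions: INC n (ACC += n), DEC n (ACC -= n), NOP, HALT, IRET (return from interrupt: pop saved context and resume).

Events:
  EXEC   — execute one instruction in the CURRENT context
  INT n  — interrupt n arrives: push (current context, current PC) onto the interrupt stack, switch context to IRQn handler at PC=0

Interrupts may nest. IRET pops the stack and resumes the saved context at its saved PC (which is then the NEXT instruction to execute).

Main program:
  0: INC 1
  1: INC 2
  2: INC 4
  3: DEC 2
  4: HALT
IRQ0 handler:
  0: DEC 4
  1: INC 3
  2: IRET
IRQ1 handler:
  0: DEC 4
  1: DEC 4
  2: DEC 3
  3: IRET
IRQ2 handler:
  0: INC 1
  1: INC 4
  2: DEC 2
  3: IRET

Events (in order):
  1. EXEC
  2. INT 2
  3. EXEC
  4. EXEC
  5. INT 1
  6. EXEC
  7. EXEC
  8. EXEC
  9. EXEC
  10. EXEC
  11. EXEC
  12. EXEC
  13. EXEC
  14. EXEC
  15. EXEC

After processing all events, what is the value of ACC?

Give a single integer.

Answer: -3

Derivation:
Event 1 (EXEC): [MAIN] PC=0: INC 1 -> ACC=1
Event 2 (INT 2): INT 2 arrives: push (MAIN, PC=1), enter IRQ2 at PC=0 (depth now 1)
Event 3 (EXEC): [IRQ2] PC=0: INC 1 -> ACC=2
Event 4 (EXEC): [IRQ2] PC=1: INC 4 -> ACC=6
Event 5 (INT 1): INT 1 arrives: push (IRQ2, PC=2), enter IRQ1 at PC=0 (depth now 2)
Event 6 (EXEC): [IRQ1] PC=0: DEC 4 -> ACC=2
Event 7 (EXEC): [IRQ1] PC=1: DEC 4 -> ACC=-2
Event 8 (EXEC): [IRQ1] PC=2: DEC 3 -> ACC=-5
Event 9 (EXEC): [IRQ1] PC=3: IRET -> resume IRQ2 at PC=2 (depth now 1)
Event 10 (EXEC): [IRQ2] PC=2: DEC 2 -> ACC=-7
Event 11 (EXEC): [IRQ2] PC=3: IRET -> resume MAIN at PC=1 (depth now 0)
Event 12 (EXEC): [MAIN] PC=1: INC 2 -> ACC=-5
Event 13 (EXEC): [MAIN] PC=2: INC 4 -> ACC=-1
Event 14 (EXEC): [MAIN] PC=3: DEC 2 -> ACC=-3
Event 15 (EXEC): [MAIN] PC=4: HALT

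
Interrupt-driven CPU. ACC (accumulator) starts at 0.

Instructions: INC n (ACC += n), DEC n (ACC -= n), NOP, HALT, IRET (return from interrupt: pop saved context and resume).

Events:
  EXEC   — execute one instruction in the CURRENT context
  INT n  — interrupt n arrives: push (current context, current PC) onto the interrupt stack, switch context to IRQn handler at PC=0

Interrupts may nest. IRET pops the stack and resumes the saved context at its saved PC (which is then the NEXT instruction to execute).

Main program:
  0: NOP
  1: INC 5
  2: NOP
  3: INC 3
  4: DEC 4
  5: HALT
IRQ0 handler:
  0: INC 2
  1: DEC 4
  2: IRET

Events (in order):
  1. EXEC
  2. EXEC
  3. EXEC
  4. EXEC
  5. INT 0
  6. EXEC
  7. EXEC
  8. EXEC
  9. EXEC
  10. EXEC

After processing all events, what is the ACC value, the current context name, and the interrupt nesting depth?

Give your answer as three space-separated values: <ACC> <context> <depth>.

Event 1 (EXEC): [MAIN] PC=0: NOP
Event 2 (EXEC): [MAIN] PC=1: INC 5 -> ACC=5
Event 3 (EXEC): [MAIN] PC=2: NOP
Event 4 (EXEC): [MAIN] PC=3: INC 3 -> ACC=8
Event 5 (INT 0): INT 0 arrives: push (MAIN, PC=4), enter IRQ0 at PC=0 (depth now 1)
Event 6 (EXEC): [IRQ0] PC=0: INC 2 -> ACC=10
Event 7 (EXEC): [IRQ0] PC=1: DEC 4 -> ACC=6
Event 8 (EXEC): [IRQ0] PC=2: IRET -> resume MAIN at PC=4 (depth now 0)
Event 9 (EXEC): [MAIN] PC=4: DEC 4 -> ACC=2
Event 10 (EXEC): [MAIN] PC=5: HALT

Answer: 2 MAIN 0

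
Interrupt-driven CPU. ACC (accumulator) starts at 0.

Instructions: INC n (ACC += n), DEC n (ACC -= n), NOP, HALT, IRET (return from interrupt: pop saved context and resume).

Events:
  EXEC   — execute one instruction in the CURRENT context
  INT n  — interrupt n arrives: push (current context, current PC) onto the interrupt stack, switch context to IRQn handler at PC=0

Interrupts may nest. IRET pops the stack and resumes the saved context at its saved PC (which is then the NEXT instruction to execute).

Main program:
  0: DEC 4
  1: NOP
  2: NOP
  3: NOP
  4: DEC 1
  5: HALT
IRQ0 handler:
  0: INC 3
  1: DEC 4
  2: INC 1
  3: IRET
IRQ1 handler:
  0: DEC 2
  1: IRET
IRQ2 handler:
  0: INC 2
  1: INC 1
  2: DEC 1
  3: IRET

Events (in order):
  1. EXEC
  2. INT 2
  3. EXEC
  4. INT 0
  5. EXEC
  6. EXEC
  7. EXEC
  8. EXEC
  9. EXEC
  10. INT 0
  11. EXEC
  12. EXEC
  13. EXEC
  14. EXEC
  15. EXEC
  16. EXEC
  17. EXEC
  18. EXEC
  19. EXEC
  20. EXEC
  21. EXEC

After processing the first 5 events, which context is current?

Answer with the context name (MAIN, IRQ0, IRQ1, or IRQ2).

Answer: IRQ0

Derivation:
Event 1 (EXEC): [MAIN] PC=0: DEC 4 -> ACC=-4
Event 2 (INT 2): INT 2 arrives: push (MAIN, PC=1), enter IRQ2 at PC=0 (depth now 1)
Event 3 (EXEC): [IRQ2] PC=0: INC 2 -> ACC=-2
Event 4 (INT 0): INT 0 arrives: push (IRQ2, PC=1), enter IRQ0 at PC=0 (depth now 2)
Event 5 (EXEC): [IRQ0] PC=0: INC 3 -> ACC=1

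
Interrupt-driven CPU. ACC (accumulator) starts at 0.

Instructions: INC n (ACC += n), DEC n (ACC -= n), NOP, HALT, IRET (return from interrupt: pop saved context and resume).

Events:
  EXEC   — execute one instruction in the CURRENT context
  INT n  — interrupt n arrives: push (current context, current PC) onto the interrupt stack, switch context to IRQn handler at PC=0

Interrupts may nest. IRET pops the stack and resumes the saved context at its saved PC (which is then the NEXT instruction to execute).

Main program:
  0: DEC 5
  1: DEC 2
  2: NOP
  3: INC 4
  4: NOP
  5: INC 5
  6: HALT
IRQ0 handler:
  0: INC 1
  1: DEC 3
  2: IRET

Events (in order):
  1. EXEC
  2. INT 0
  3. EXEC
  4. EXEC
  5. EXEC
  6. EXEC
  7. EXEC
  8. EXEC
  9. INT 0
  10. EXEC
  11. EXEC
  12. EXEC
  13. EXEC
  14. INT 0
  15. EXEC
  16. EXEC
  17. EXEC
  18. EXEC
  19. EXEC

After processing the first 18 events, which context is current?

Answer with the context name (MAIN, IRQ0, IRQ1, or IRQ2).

Answer: MAIN

Derivation:
Event 1 (EXEC): [MAIN] PC=0: DEC 5 -> ACC=-5
Event 2 (INT 0): INT 0 arrives: push (MAIN, PC=1), enter IRQ0 at PC=0 (depth now 1)
Event 3 (EXEC): [IRQ0] PC=0: INC 1 -> ACC=-4
Event 4 (EXEC): [IRQ0] PC=1: DEC 3 -> ACC=-7
Event 5 (EXEC): [IRQ0] PC=2: IRET -> resume MAIN at PC=1 (depth now 0)
Event 6 (EXEC): [MAIN] PC=1: DEC 2 -> ACC=-9
Event 7 (EXEC): [MAIN] PC=2: NOP
Event 8 (EXEC): [MAIN] PC=3: INC 4 -> ACC=-5
Event 9 (INT 0): INT 0 arrives: push (MAIN, PC=4), enter IRQ0 at PC=0 (depth now 1)
Event 10 (EXEC): [IRQ0] PC=0: INC 1 -> ACC=-4
Event 11 (EXEC): [IRQ0] PC=1: DEC 3 -> ACC=-7
Event 12 (EXEC): [IRQ0] PC=2: IRET -> resume MAIN at PC=4 (depth now 0)
Event 13 (EXEC): [MAIN] PC=4: NOP
Event 14 (INT 0): INT 0 arrives: push (MAIN, PC=5), enter IRQ0 at PC=0 (depth now 1)
Event 15 (EXEC): [IRQ0] PC=0: INC 1 -> ACC=-6
Event 16 (EXEC): [IRQ0] PC=1: DEC 3 -> ACC=-9
Event 17 (EXEC): [IRQ0] PC=2: IRET -> resume MAIN at PC=5 (depth now 0)
Event 18 (EXEC): [MAIN] PC=5: INC 5 -> ACC=-4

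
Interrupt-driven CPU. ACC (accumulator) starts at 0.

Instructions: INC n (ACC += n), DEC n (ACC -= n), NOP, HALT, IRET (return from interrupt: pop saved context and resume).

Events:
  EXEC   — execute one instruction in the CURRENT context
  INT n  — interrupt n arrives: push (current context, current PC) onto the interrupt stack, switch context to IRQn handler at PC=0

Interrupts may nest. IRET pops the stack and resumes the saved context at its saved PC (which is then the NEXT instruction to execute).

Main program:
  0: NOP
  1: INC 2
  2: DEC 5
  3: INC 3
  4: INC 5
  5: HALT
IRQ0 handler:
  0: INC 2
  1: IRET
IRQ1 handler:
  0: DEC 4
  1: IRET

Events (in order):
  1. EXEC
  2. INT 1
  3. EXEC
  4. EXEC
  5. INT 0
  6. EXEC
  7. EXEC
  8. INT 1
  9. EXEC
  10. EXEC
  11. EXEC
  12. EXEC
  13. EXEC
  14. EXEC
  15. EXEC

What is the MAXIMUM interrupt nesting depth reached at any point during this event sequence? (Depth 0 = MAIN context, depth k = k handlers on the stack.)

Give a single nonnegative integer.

Event 1 (EXEC): [MAIN] PC=0: NOP [depth=0]
Event 2 (INT 1): INT 1 arrives: push (MAIN, PC=1), enter IRQ1 at PC=0 (depth now 1) [depth=1]
Event 3 (EXEC): [IRQ1] PC=0: DEC 4 -> ACC=-4 [depth=1]
Event 4 (EXEC): [IRQ1] PC=1: IRET -> resume MAIN at PC=1 (depth now 0) [depth=0]
Event 5 (INT 0): INT 0 arrives: push (MAIN, PC=1), enter IRQ0 at PC=0 (depth now 1) [depth=1]
Event 6 (EXEC): [IRQ0] PC=0: INC 2 -> ACC=-2 [depth=1]
Event 7 (EXEC): [IRQ0] PC=1: IRET -> resume MAIN at PC=1 (depth now 0) [depth=0]
Event 8 (INT 1): INT 1 arrives: push (MAIN, PC=1), enter IRQ1 at PC=0 (depth now 1) [depth=1]
Event 9 (EXEC): [IRQ1] PC=0: DEC 4 -> ACC=-6 [depth=1]
Event 10 (EXEC): [IRQ1] PC=1: IRET -> resume MAIN at PC=1 (depth now 0) [depth=0]
Event 11 (EXEC): [MAIN] PC=1: INC 2 -> ACC=-4 [depth=0]
Event 12 (EXEC): [MAIN] PC=2: DEC 5 -> ACC=-9 [depth=0]
Event 13 (EXEC): [MAIN] PC=3: INC 3 -> ACC=-6 [depth=0]
Event 14 (EXEC): [MAIN] PC=4: INC 5 -> ACC=-1 [depth=0]
Event 15 (EXEC): [MAIN] PC=5: HALT [depth=0]
Max depth observed: 1

Answer: 1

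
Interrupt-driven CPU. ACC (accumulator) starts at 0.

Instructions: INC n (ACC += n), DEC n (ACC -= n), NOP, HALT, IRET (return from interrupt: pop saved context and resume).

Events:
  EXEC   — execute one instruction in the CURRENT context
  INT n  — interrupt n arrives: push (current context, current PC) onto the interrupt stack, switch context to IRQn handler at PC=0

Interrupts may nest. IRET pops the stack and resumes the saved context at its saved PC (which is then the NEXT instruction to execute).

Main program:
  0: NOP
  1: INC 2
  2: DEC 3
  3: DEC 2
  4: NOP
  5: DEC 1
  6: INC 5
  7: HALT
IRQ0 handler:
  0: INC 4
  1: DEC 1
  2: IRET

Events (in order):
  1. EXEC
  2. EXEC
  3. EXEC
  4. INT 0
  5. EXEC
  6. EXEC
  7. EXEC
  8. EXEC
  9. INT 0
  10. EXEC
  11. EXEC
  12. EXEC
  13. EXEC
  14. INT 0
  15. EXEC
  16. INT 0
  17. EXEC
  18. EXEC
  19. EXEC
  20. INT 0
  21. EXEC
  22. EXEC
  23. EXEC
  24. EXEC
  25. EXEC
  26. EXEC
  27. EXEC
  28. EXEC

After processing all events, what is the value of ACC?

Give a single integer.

Event 1 (EXEC): [MAIN] PC=0: NOP
Event 2 (EXEC): [MAIN] PC=1: INC 2 -> ACC=2
Event 3 (EXEC): [MAIN] PC=2: DEC 3 -> ACC=-1
Event 4 (INT 0): INT 0 arrives: push (MAIN, PC=3), enter IRQ0 at PC=0 (depth now 1)
Event 5 (EXEC): [IRQ0] PC=0: INC 4 -> ACC=3
Event 6 (EXEC): [IRQ0] PC=1: DEC 1 -> ACC=2
Event 7 (EXEC): [IRQ0] PC=2: IRET -> resume MAIN at PC=3 (depth now 0)
Event 8 (EXEC): [MAIN] PC=3: DEC 2 -> ACC=0
Event 9 (INT 0): INT 0 arrives: push (MAIN, PC=4), enter IRQ0 at PC=0 (depth now 1)
Event 10 (EXEC): [IRQ0] PC=0: INC 4 -> ACC=4
Event 11 (EXEC): [IRQ0] PC=1: DEC 1 -> ACC=3
Event 12 (EXEC): [IRQ0] PC=2: IRET -> resume MAIN at PC=4 (depth now 0)
Event 13 (EXEC): [MAIN] PC=4: NOP
Event 14 (INT 0): INT 0 arrives: push (MAIN, PC=5), enter IRQ0 at PC=0 (depth now 1)
Event 15 (EXEC): [IRQ0] PC=0: INC 4 -> ACC=7
Event 16 (INT 0): INT 0 arrives: push (IRQ0, PC=1), enter IRQ0 at PC=0 (depth now 2)
Event 17 (EXEC): [IRQ0] PC=0: INC 4 -> ACC=11
Event 18 (EXEC): [IRQ0] PC=1: DEC 1 -> ACC=10
Event 19 (EXEC): [IRQ0] PC=2: IRET -> resume IRQ0 at PC=1 (depth now 1)
Event 20 (INT 0): INT 0 arrives: push (IRQ0, PC=1), enter IRQ0 at PC=0 (depth now 2)
Event 21 (EXEC): [IRQ0] PC=0: INC 4 -> ACC=14
Event 22 (EXEC): [IRQ0] PC=1: DEC 1 -> ACC=13
Event 23 (EXEC): [IRQ0] PC=2: IRET -> resume IRQ0 at PC=1 (depth now 1)
Event 24 (EXEC): [IRQ0] PC=1: DEC 1 -> ACC=12
Event 25 (EXEC): [IRQ0] PC=2: IRET -> resume MAIN at PC=5 (depth now 0)
Event 26 (EXEC): [MAIN] PC=5: DEC 1 -> ACC=11
Event 27 (EXEC): [MAIN] PC=6: INC 5 -> ACC=16
Event 28 (EXEC): [MAIN] PC=7: HALT

Answer: 16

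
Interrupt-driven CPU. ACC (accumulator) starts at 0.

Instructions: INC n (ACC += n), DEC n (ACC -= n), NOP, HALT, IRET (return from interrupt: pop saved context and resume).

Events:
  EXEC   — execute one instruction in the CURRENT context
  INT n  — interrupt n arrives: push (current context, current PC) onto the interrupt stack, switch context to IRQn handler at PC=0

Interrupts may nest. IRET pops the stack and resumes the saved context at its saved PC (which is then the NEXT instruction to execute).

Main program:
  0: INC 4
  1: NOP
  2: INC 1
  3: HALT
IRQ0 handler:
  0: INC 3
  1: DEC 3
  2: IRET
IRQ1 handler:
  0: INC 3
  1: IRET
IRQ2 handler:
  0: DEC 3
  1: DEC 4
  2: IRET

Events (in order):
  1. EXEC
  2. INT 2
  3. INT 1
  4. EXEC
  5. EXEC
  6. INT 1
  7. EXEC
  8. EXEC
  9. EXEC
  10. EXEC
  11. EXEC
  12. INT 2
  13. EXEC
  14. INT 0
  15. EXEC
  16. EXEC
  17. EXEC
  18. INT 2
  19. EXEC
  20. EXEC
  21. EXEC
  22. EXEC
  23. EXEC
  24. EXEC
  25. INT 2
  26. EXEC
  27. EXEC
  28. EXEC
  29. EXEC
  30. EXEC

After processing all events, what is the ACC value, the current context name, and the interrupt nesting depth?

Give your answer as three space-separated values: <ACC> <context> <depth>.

Answer: -17 MAIN 0

Derivation:
Event 1 (EXEC): [MAIN] PC=0: INC 4 -> ACC=4
Event 2 (INT 2): INT 2 arrives: push (MAIN, PC=1), enter IRQ2 at PC=0 (depth now 1)
Event 3 (INT 1): INT 1 arrives: push (IRQ2, PC=0), enter IRQ1 at PC=0 (depth now 2)
Event 4 (EXEC): [IRQ1] PC=0: INC 3 -> ACC=7
Event 5 (EXEC): [IRQ1] PC=1: IRET -> resume IRQ2 at PC=0 (depth now 1)
Event 6 (INT 1): INT 1 arrives: push (IRQ2, PC=0), enter IRQ1 at PC=0 (depth now 2)
Event 7 (EXEC): [IRQ1] PC=0: INC 3 -> ACC=10
Event 8 (EXEC): [IRQ1] PC=1: IRET -> resume IRQ2 at PC=0 (depth now 1)
Event 9 (EXEC): [IRQ2] PC=0: DEC 3 -> ACC=7
Event 10 (EXEC): [IRQ2] PC=1: DEC 4 -> ACC=3
Event 11 (EXEC): [IRQ2] PC=2: IRET -> resume MAIN at PC=1 (depth now 0)
Event 12 (INT 2): INT 2 arrives: push (MAIN, PC=1), enter IRQ2 at PC=0 (depth now 1)
Event 13 (EXEC): [IRQ2] PC=0: DEC 3 -> ACC=0
Event 14 (INT 0): INT 0 arrives: push (IRQ2, PC=1), enter IRQ0 at PC=0 (depth now 2)
Event 15 (EXEC): [IRQ0] PC=0: INC 3 -> ACC=3
Event 16 (EXEC): [IRQ0] PC=1: DEC 3 -> ACC=0
Event 17 (EXEC): [IRQ0] PC=2: IRET -> resume IRQ2 at PC=1 (depth now 1)
Event 18 (INT 2): INT 2 arrives: push (IRQ2, PC=1), enter IRQ2 at PC=0 (depth now 2)
Event 19 (EXEC): [IRQ2] PC=0: DEC 3 -> ACC=-3
Event 20 (EXEC): [IRQ2] PC=1: DEC 4 -> ACC=-7
Event 21 (EXEC): [IRQ2] PC=2: IRET -> resume IRQ2 at PC=1 (depth now 1)
Event 22 (EXEC): [IRQ2] PC=1: DEC 4 -> ACC=-11
Event 23 (EXEC): [IRQ2] PC=2: IRET -> resume MAIN at PC=1 (depth now 0)
Event 24 (EXEC): [MAIN] PC=1: NOP
Event 25 (INT 2): INT 2 arrives: push (MAIN, PC=2), enter IRQ2 at PC=0 (depth now 1)
Event 26 (EXEC): [IRQ2] PC=0: DEC 3 -> ACC=-14
Event 27 (EXEC): [IRQ2] PC=1: DEC 4 -> ACC=-18
Event 28 (EXEC): [IRQ2] PC=2: IRET -> resume MAIN at PC=2 (depth now 0)
Event 29 (EXEC): [MAIN] PC=2: INC 1 -> ACC=-17
Event 30 (EXEC): [MAIN] PC=3: HALT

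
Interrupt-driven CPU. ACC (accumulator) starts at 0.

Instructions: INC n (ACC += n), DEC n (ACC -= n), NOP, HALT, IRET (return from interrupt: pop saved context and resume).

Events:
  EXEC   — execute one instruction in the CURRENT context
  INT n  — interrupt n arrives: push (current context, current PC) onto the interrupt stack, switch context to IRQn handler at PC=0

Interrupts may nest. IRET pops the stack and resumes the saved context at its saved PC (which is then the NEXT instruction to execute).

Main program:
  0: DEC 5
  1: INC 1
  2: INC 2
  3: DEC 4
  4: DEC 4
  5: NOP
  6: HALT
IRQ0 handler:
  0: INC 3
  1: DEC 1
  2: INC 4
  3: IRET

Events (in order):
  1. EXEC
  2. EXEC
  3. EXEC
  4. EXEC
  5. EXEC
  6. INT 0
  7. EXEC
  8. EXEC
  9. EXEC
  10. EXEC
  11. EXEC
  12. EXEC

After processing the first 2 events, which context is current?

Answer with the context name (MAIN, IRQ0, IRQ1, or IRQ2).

Event 1 (EXEC): [MAIN] PC=0: DEC 5 -> ACC=-5
Event 2 (EXEC): [MAIN] PC=1: INC 1 -> ACC=-4

Answer: MAIN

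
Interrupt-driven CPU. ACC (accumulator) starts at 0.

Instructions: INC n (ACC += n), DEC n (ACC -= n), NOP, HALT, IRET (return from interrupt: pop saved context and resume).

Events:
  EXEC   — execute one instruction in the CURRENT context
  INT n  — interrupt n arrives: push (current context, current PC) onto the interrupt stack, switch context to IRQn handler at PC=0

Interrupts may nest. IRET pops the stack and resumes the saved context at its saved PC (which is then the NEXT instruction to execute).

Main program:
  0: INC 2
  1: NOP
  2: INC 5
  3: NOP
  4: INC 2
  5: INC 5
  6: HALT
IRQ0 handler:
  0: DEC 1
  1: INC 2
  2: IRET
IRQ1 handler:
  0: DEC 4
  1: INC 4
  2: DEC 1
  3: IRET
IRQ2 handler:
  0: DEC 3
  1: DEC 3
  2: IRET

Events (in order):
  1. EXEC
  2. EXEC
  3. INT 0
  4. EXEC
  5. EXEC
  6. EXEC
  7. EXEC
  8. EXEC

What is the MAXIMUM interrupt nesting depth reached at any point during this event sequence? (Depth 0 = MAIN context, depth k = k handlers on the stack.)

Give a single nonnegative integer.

Answer: 1

Derivation:
Event 1 (EXEC): [MAIN] PC=0: INC 2 -> ACC=2 [depth=0]
Event 2 (EXEC): [MAIN] PC=1: NOP [depth=0]
Event 3 (INT 0): INT 0 arrives: push (MAIN, PC=2), enter IRQ0 at PC=0 (depth now 1) [depth=1]
Event 4 (EXEC): [IRQ0] PC=0: DEC 1 -> ACC=1 [depth=1]
Event 5 (EXEC): [IRQ0] PC=1: INC 2 -> ACC=3 [depth=1]
Event 6 (EXEC): [IRQ0] PC=2: IRET -> resume MAIN at PC=2 (depth now 0) [depth=0]
Event 7 (EXEC): [MAIN] PC=2: INC 5 -> ACC=8 [depth=0]
Event 8 (EXEC): [MAIN] PC=3: NOP [depth=0]
Max depth observed: 1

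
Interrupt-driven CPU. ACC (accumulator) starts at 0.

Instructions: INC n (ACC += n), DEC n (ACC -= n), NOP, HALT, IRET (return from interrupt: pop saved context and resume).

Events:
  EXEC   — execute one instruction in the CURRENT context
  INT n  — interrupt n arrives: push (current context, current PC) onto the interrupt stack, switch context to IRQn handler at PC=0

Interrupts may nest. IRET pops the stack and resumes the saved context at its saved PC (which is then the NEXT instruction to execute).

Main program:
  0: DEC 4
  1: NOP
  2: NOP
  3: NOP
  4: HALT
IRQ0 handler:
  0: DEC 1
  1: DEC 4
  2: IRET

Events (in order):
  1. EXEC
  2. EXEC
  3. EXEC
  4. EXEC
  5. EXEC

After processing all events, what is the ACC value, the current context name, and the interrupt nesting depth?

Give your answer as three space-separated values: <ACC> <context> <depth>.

Answer: -4 MAIN 0

Derivation:
Event 1 (EXEC): [MAIN] PC=0: DEC 4 -> ACC=-4
Event 2 (EXEC): [MAIN] PC=1: NOP
Event 3 (EXEC): [MAIN] PC=2: NOP
Event 4 (EXEC): [MAIN] PC=3: NOP
Event 5 (EXEC): [MAIN] PC=4: HALT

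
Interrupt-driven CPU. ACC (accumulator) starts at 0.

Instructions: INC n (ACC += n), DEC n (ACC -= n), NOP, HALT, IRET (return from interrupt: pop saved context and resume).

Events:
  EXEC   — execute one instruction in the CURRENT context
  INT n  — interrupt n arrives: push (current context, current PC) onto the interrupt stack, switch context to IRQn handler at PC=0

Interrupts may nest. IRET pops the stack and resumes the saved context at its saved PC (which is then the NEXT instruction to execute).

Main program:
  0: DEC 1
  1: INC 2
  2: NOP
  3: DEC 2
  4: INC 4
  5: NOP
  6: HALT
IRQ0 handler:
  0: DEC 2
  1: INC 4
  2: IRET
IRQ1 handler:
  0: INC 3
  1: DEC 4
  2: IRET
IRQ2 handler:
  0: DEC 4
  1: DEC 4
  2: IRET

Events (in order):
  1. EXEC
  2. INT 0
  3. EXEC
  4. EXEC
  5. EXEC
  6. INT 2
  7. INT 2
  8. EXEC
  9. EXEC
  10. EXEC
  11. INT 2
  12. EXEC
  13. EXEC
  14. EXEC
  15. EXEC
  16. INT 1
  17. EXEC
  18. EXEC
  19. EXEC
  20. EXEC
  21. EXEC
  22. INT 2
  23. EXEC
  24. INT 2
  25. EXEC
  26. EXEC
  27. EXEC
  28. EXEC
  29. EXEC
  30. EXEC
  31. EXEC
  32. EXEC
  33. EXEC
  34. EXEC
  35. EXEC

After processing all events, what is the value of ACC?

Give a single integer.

Event 1 (EXEC): [MAIN] PC=0: DEC 1 -> ACC=-1
Event 2 (INT 0): INT 0 arrives: push (MAIN, PC=1), enter IRQ0 at PC=0 (depth now 1)
Event 3 (EXEC): [IRQ0] PC=0: DEC 2 -> ACC=-3
Event 4 (EXEC): [IRQ0] PC=1: INC 4 -> ACC=1
Event 5 (EXEC): [IRQ0] PC=2: IRET -> resume MAIN at PC=1 (depth now 0)
Event 6 (INT 2): INT 2 arrives: push (MAIN, PC=1), enter IRQ2 at PC=0 (depth now 1)
Event 7 (INT 2): INT 2 arrives: push (IRQ2, PC=0), enter IRQ2 at PC=0 (depth now 2)
Event 8 (EXEC): [IRQ2] PC=0: DEC 4 -> ACC=-3
Event 9 (EXEC): [IRQ2] PC=1: DEC 4 -> ACC=-7
Event 10 (EXEC): [IRQ2] PC=2: IRET -> resume IRQ2 at PC=0 (depth now 1)
Event 11 (INT 2): INT 2 arrives: push (IRQ2, PC=0), enter IRQ2 at PC=0 (depth now 2)
Event 12 (EXEC): [IRQ2] PC=0: DEC 4 -> ACC=-11
Event 13 (EXEC): [IRQ2] PC=1: DEC 4 -> ACC=-15
Event 14 (EXEC): [IRQ2] PC=2: IRET -> resume IRQ2 at PC=0 (depth now 1)
Event 15 (EXEC): [IRQ2] PC=0: DEC 4 -> ACC=-19
Event 16 (INT 1): INT 1 arrives: push (IRQ2, PC=1), enter IRQ1 at PC=0 (depth now 2)
Event 17 (EXEC): [IRQ1] PC=0: INC 3 -> ACC=-16
Event 18 (EXEC): [IRQ1] PC=1: DEC 4 -> ACC=-20
Event 19 (EXEC): [IRQ1] PC=2: IRET -> resume IRQ2 at PC=1 (depth now 1)
Event 20 (EXEC): [IRQ2] PC=1: DEC 4 -> ACC=-24
Event 21 (EXEC): [IRQ2] PC=2: IRET -> resume MAIN at PC=1 (depth now 0)
Event 22 (INT 2): INT 2 arrives: push (MAIN, PC=1), enter IRQ2 at PC=0 (depth now 1)
Event 23 (EXEC): [IRQ2] PC=0: DEC 4 -> ACC=-28
Event 24 (INT 2): INT 2 arrives: push (IRQ2, PC=1), enter IRQ2 at PC=0 (depth now 2)
Event 25 (EXEC): [IRQ2] PC=0: DEC 4 -> ACC=-32
Event 26 (EXEC): [IRQ2] PC=1: DEC 4 -> ACC=-36
Event 27 (EXEC): [IRQ2] PC=2: IRET -> resume IRQ2 at PC=1 (depth now 1)
Event 28 (EXEC): [IRQ2] PC=1: DEC 4 -> ACC=-40
Event 29 (EXEC): [IRQ2] PC=2: IRET -> resume MAIN at PC=1 (depth now 0)
Event 30 (EXEC): [MAIN] PC=1: INC 2 -> ACC=-38
Event 31 (EXEC): [MAIN] PC=2: NOP
Event 32 (EXEC): [MAIN] PC=3: DEC 2 -> ACC=-40
Event 33 (EXEC): [MAIN] PC=4: INC 4 -> ACC=-36
Event 34 (EXEC): [MAIN] PC=5: NOP
Event 35 (EXEC): [MAIN] PC=6: HALT

Answer: -36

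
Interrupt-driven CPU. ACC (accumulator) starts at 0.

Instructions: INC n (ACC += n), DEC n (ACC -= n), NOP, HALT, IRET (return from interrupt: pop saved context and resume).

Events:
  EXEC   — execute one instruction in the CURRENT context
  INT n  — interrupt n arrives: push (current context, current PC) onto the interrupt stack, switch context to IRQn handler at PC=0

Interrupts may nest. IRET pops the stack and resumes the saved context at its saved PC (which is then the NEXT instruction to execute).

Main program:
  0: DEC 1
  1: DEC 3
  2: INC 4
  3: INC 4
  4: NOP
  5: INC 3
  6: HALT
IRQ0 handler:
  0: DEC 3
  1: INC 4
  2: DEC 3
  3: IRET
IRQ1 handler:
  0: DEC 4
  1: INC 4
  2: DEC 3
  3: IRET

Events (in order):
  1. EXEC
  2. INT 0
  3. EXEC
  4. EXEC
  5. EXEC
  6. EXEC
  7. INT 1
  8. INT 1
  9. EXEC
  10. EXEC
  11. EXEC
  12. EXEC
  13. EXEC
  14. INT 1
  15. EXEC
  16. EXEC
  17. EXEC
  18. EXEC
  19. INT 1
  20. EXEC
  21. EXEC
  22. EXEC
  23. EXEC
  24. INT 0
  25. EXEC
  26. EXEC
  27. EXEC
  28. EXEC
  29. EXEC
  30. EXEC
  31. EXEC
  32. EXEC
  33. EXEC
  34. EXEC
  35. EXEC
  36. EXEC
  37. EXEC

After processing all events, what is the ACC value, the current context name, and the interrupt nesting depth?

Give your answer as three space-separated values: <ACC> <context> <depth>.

Answer: -9 MAIN 0

Derivation:
Event 1 (EXEC): [MAIN] PC=0: DEC 1 -> ACC=-1
Event 2 (INT 0): INT 0 arrives: push (MAIN, PC=1), enter IRQ0 at PC=0 (depth now 1)
Event 3 (EXEC): [IRQ0] PC=0: DEC 3 -> ACC=-4
Event 4 (EXEC): [IRQ0] PC=1: INC 4 -> ACC=0
Event 5 (EXEC): [IRQ0] PC=2: DEC 3 -> ACC=-3
Event 6 (EXEC): [IRQ0] PC=3: IRET -> resume MAIN at PC=1 (depth now 0)
Event 7 (INT 1): INT 1 arrives: push (MAIN, PC=1), enter IRQ1 at PC=0 (depth now 1)
Event 8 (INT 1): INT 1 arrives: push (IRQ1, PC=0), enter IRQ1 at PC=0 (depth now 2)
Event 9 (EXEC): [IRQ1] PC=0: DEC 4 -> ACC=-7
Event 10 (EXEC): [IRQ1] PC=1: INC 4 -> ACC=-3
Event 11 (EXEC): [IRQ1] PC=2: DEC 3 -> ACC=-6
Event 12 (EXEC): [IRQ1] PC=3: IRET -> resume IRQ1 at PC=0 (depth now 1)
Event 13 (EXEC): [IRQ1] PC=0: DEC 4 -> ACC=-10
Event 14 (INT 1): INT 1 arrives: push (IRQ1, PC=1), enter IRQ1 at PC=0 (depth now 2)
Event 15 (EXEC): [IRQ1] PC=0: DEC 4 -> ACC=-14
Event 16 (EXEC): [IRQ1] PC=1: INC 4 -> ACC=-10
Event 17 (EXEC): [IRQ1] PC=2: DEC 3 -> ACC=-13
Event 18 (EXEC): [IRQ1] PC=3: IRET -> resume IRQ1 at PC=1 (depth now 1)
Event 19 (INT 1): INT 1 arrives: push (IRQ1, PC=1), enter IRQ1 at PC=0 (depth now 2)
Event 20 (EXEC): [IRQ1] PC=0: DEC 4 -> ACC=-17
Event 21 (EXEC): [IRQ1] PC=1: INC 4 -> ACC=-13
Event 22 (EXEC): [IRQ1] PC=2: DEC 3 -> ACC=-16
Event 23 (EXEC): [IRQ1] PC=3: IRET -> resume IRQ1 at PC=1 (depth now 1)
Event 24 (INT 0): INT 0 arrives: push (IRQ1, PC=1), enter IRQ0 at PC=0 (depth now 2)
Event 25 (EXEC): [IRQ0] PC=0: DEC 3 -> ACC=-19
Event 26 (EXEC): [IRQ0] PC=1: INC 4 -> ACC=-15
Event 27 (EXEC): [IRQ0] PC=2: DEC 3 -> ACC=-18
Event 28 (EXEC): [IRQ0] PC=3: IRET -> resume IRQ1 at PC=1 (depth now 1)
Event 29 (EXEC): [IRQ1] PC=1: INC 4 -> ACC=-14
Event 30 (EXEC): [IRQ1] PC=2: DEC 3 -> ACC=-17
Event 31 (EXEC): [IRQ1] PC=3: IRET -> resume MAIN at PC=1 (depth now 0)
Event 32 (EXEC): [MAIN] PC=1: DEC 3 -> ACC=-20
Event 33 (EXEC): [MAIN] PC=2: INC 4 -> ACC=-16
Event 34 (EXEC): [MAIN] PC=3: INC 4 -> ACC=-12
Event 35 (EXEC): [MAIN] PC=4: NOP
Event 36 (EXEC): [MAIN] PC=5: INC 3 -> ACC=-9
Event 37 (EXEC): [MAIN] PC=6: HALT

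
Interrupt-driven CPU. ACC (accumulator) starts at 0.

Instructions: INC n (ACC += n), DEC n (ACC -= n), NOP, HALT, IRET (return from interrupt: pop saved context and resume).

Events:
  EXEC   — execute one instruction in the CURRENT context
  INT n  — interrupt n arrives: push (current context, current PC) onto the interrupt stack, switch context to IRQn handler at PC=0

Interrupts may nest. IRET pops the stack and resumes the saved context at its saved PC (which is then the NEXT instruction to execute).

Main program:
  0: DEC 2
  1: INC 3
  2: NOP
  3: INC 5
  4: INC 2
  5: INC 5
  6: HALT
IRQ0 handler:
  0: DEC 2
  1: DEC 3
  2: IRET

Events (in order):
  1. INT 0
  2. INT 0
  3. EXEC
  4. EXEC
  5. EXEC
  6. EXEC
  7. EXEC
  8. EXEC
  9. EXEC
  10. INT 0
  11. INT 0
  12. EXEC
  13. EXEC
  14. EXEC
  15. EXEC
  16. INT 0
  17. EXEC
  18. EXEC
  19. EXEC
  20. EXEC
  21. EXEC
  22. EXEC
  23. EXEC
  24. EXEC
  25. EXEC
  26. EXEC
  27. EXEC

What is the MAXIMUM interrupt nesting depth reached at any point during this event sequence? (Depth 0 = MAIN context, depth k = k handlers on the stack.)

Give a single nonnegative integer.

Answer: 2

Derivation:
Event 1 (INT 0): INT 0 arrives: push (MAIN, PC=0), enter IRQ0 at PC=0 (depth now 1) [depth=1]
Event 2 (INT 0): INT 0 arrives: push (IRQ0, PC=0), enter IRQ0 at PC=0 (depth now 2) [depth=2]
Event 3 (EXEC): [IRQ0] PC=0: DEC 2 -> ACC=-2 [depth=2]
Event 4 (EXEC): [IRQ0] PC=1: DEC 3 -> ACC=-5 [depth=2]
Event 5 (EXEC): [IRQ0] PC=2: IRET -> resume IRQ0 at PC=0 (depth now 1) [depth=1]
Event 6 (EXEC): [IRQ0] PC=0: DEC 2 -> ACC=-7 [depth=1]
Event 7 (EXEC): [IRQ0] PC=1: DEC 3 -> ACC=-10 [depth=1]
Event 8 (EXEC): [IRQ0] PC=2: IRET -> resume MAIN at PC=0 (depth now 0) [depth=0]
Event 9 (EXEC): [MAIN] PC=0: DEC 2 -> ACC=-12 [depth=0]
Event 10 (INT 0): INT 0 arrives: push (MAIN, PC=1), enter IRQ0 at PC=0 (depth now 1) [depth=1]
Event 11 (INT 0): INT 0 arrives: push (IRQ0, PC=0), enter IRQ0 at PC=0 (depth now 2) [depth=2]
Event 12 (EXEC): [IRQ0] PC=0: DEC 2 -> ACC=-14 [depth=2]
Event 13 (EXEC): [IRQ0] PC=1: DEC 3 -> ACC=-17 [depth=2]
Event 14 (EXEC): [IRQ0] PC=2: IRET -> resume IRQ0 at PC=0 (depth now 1) [depth=1]
Event 15 (EXEC): [IRQ0] PC=0: DEC 2 -> ACC=-19 [depth=1]
Event 16 (INT 0): INT 0 arrives: push (IRQ0, PC=1), enter IRQ0 at PC=0 (depth now 2) [depth=2]
Event 17 (EXEC): [IRQ0] PC=0: DEC 2 -> ACC=-21 [depth=2]
Event 18 (EXEC): [IRQ0] PC=1: DEC 3 -> ACC=-24 [depth=2]
Event 19 (EXEC): [IRQ0] PC=2: IRET -> resume IRQ0 at PC=1 (depth now 1) [depth=1]
Event 20 (EXEC): [IRQ0] PC=1: DEC 3 -> ACC=-27 [depth=1]
Event 21 (EXEC): [IRQ0] PC=2: IRET -> resume MAIN at PC=1 (depth now 0) [depth=0]
Event 22 (EXEC): [MAIN] PC=1: INC 3 -> ACC=-24 [depth=0]
Event 23 (EXEC): [MAIN] PC=2: NOP [depth=0]
Event 24 (EXEC): [MAIN] PC=3: INC 5 -> ACC=-19 [depth=0]
Event 25 (EXEC): [MAIN] PC=4: INC 2 -> ACC=-17 [depth=0]
Event 26 (EXEC): [MAIN] PC=5: INC 5 -> ACC=-12 [depth=0]
Event 27 (EXEC): [MAIN] PC=6: HALT [depth=0]
Max depth observed: 2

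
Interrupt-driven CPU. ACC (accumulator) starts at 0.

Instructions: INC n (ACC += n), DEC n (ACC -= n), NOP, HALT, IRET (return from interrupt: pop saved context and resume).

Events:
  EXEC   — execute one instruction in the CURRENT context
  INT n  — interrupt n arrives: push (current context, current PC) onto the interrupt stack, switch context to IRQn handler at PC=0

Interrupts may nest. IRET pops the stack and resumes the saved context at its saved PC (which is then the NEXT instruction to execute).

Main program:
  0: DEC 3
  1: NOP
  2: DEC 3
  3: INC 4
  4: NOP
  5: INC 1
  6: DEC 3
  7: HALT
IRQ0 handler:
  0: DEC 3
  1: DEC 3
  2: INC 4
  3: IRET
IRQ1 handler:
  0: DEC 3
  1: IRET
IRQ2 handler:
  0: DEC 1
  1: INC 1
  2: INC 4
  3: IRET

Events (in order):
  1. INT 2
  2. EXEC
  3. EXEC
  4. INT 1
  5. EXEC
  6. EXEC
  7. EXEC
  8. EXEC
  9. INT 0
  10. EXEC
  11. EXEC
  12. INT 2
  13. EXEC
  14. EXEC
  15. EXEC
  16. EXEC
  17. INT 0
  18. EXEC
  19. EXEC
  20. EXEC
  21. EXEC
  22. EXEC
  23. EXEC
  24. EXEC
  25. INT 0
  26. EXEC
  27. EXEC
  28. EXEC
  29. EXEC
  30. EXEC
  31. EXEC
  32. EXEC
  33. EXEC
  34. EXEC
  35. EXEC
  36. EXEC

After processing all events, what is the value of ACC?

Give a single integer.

Answer: -5

Derivation:
Event 1 (INT 2): INT 2 arrives: push (MAIN, PC=0), enter IRQ2 at PC=0 (depth now 1)
Event 2 (EXEC): [IRQ2] PC=0: DEC 1 -> ACC=-1
Event 3 (EXEC): [IRQ2] PC=1: INC 1 -> ACC=0
Event 4 (INT 1): INT 1 arrives: push (IRQ2, PC=2), enter IRQ1 at PC=0 (depth now 2)
Event 5 (EXEC): [IRQ1] PC=0: DEC 3 -> ACC=-3
Event 6 (EXEC): [IRQ1] PC=1: IRET -> resume IRQ2 at PC=2 (depth now 1)
Event 7 (EXEC): [IRQ2] PC=2: INC 4 -> ACC=1
Event 8 (EXEC): [IRQ2] PC=3: IRET -> resume MAIN at PC=0 (depth now 0)
Event 9 (INT 0): INT 0 arrives: push (MAIN, PC=0), enter IRQ0 at PC=0 (depth now 1)
Event 10 (EXEC): [IRQ0] PC=0: DEC 3 -> ACC=-2
Event 11 (EXEC): [IRQ0] PC=1: DEC 3 -> ACC=-5
Event 12 (INT 2): INT 2 arrives: push (IRQ0, PC=2), enter IRQ2 at PC=0 (depth now 2)
Event 13 (EXEC): [IRQ2] PC=0: DEC 1 -> ACC=-6
Event 14 (EXEC): [IRQ2] PC=1: INC 1 -> ACC=-5
Event 15 (EXEC): [IRQ2] PC=2: INC 4 -> ACC=-1
Event 16 (EXEC): [IRQ2] PC=3: IRET -> resume IRQ0 at PC=2 (depth now 1)
Event 17 (INT 0): INT 0 arrives: push (IRQ0, PC=2), enter IRQ0 at PC=0 (depth now 2)
Event 18 (EXEC): [IRQ0] PC=0: DEC 3 -> ACC=-4
Event 19 (EXEC): [IRQ0] PC=1: DEC 3 -> ACC=-7
Event 20 (EXEC): [IRQ0] PC=2: INC 4 -> ACC=-3
Event 21 (EXEC): [IRQ0] PC=3: IRET -> resume IRQ0 at PC=2 (depth now 1)
Event 22 (EXEC): [IRQ0] PC=2: INC 4 -> ACC=1
Event 23 (EXEC): [IRQ0] PC=3: IRET -> resume MAIN at PC=0 (depth now 0)
Event 24 (EXEC): [MAIN] PC=0: DEC 3 -> ACC=-2
Event 25 (INT 0): INT 0 arrives: push (MAIN, PC=1), enter IRQ0 at PC=0 (depth now 1)
Event 26 (EXEC): [IRQ0] PC=0: DEC 3 -> ACC=-5
Event 27 (EXEC): [IRQ0] PC=1: DEC 3 -> ACC=-8
Event 28 (EXEC): [IRQ0] PC=2: INC 4 -> ACC=-4
Event 29 (EXEC): [IRQ0] PC=3: IRET -> resume MAIN at PC=1 (depth now 0)
Event 30 (EXEC): [MAIN] PC=1: NOP
Event 31 (EXEC): [MAIN] PC=2: DEC 3 -> ACC=-7
Event 32 (EXEC): [MAIN] PC=3: INC 4 -> ACC=-3
Event 33 (EXEC): [MAIN] PC=4: NOP
Event 34 (EXEC): [MAIN] PC=5: INC 1 -> ACC=-2
Event 35 (EXEC): [MAIN] PC=6: DEC 3 -> ACC=-5
Event 36 (EXEC): [MAIN] PC=7: HALT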